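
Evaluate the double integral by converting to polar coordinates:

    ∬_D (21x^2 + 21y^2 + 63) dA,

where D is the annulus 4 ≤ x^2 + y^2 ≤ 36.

The region D is 2 ≤ r ≤ 6, 0 ≤ θ ≤ 2π in polar coordinates, where x = r cos(θ), y = r sin(θ), and dA = r dr dθ.

Under the substitution, the integrand becomes 21r^2 + 63, so

    ∬_D (21x^2 + 21y^2 + 63) dA = ∫_{0}^{2π} ∫_{2}^{6} (21r^2 + 63) · r dr dθ.

Inner integral (in r): ∫_{2}^{6} (21r^2 + 63) · r dr = 7728.

Outer integral (in θ): ∫_{0}^{2π} (7728) dθ = 15456π.

Therefore ∬_D (21x^2 + 21y^2 + 63) dA = 15456π.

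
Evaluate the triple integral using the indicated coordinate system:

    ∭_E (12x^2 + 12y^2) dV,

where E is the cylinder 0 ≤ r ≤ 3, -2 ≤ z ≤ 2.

In cylindrical coordinates, x = r cos(θ), y = r sin(θ), z = z, and dV = r dr dθ dz.

The integrand becomes 12r^2, so

    ∭_E (12x^2 + 12y^2) dV = ∫_{0}^{2π} ∫_{0}^{3} ∫_{-2}^{2} (12r^2) · r dz dr dθ.

Inner (z): 48r^3.
Middle (r from 0 to 3): 972.
Outer (θ): 1944π.

Therefore the triple integral equals 1944π.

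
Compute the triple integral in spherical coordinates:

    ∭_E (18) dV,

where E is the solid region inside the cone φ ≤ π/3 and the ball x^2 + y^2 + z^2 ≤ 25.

In spherical coordinates, x = ρ sin(φ) cos(θ), y = ρ sin(φ) sin(θ), z = ρ cos(φ), and dV = ρ^2 sin(φ) dρ dφ dθ.

The integrand becomes 18, so

    ∭_E (18) dV = ∫_{0}^{2π} ∫_{0}^{π/3} ∫_{0}^{5} (18) · ρ^2 sin(φ) dρ dφ dθ.

Inner (ρ): 750sin(φ).
Middle (φ): 375.
Outer (θ): 750π.

Therefore the triple integral equals 750π.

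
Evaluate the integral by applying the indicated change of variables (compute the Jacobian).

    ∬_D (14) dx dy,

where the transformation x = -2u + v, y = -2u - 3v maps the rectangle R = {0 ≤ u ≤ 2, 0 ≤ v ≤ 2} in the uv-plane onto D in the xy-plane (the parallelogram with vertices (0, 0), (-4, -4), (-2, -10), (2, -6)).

Compute the Jacobian determinant of (x, y) with respect to (u, v):

    ∂(x,y)/∂(u,v) = | -2  1 | = (-2)(-3) - (1)(-2) = 8.
                   | -2  -3 |

Its absolute value is |J| = 8 (the area scaling factor).

Substituting x = -2u + v, y = -2u - 3v into the integrand,

    14 → 14,

so the integral becomes

    ∬_R (14) · |J| du dv = ∫_0^2 ∫_0^2 (112) dv du.

Inner (v): 224.
Outer (u): 448.

Therefore ∬_D (14) dx dy = 448.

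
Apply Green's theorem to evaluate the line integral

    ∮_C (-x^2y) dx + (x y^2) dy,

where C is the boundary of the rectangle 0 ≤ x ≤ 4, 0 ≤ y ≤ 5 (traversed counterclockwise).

Green's theorem converts the closed line integral into a double integral over the enclosed region D:

    ∮_C P dx + Q dy = ∬_D (∂Q/∂x - ∂P/∂y) dA.

Here P = -x^2y, Q = x y^2, so

    ∂Q/∂x = y^2,    ∂P/∂y = -x^2,
    ∂Q/∂x - ∂P/∂y = x^2 + y^2.

D is the region 0 ≤ x ≤ 4, 0 ≤ y ≤ 5. Evaluating the double integral:

    ∬_D (x^2 + y^2) dA = ∫_0^{4} ∫_0^{5} (x^2 + y^2) dy dx.

Inner (y from 0 to 5): 5x^2 + 125/3.
Outer (x from 0 to 4): 820/3.

Therefore ∮_C P dx + Q dy = 820/3.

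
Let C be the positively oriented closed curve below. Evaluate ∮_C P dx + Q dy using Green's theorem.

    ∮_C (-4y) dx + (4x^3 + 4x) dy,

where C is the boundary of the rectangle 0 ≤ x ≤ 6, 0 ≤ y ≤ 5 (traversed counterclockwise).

Green's theorem converts the closed line integral into a double integral over the enclosed region D:

    ∮_C P dx + Q dy = ∬_D (∂Q/∂x - ∂P/∂y) dA.

Here P = -4y, Q = 4x^3 + 4x, so

    ∂Q/∂x = 12x^2 + 4,    ∂P/∂y = -4,
    ∂Q/∂x - ∂P/∂y = 12x^2 + 8.

D is the region 0 ≤ x ≤ 6, 0 ≤ y ≤ 5. Evaluating the double integral:

    ∬_D (12x^2 + 8) dA = ∫_0^{6} ∫_0^{5} (12x^2 + 8) dy dx.

Inner (y from 0 to 5): 60x^2 + 40.
Outer (x from 0 to 6): 4560.

Therefore ∮_C P dx + Q dy = 4560.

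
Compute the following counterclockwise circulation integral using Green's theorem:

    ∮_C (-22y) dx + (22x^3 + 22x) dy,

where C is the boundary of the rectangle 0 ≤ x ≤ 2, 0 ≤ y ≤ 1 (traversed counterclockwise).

Green's theorem converts the closed line integral into a double integral over the enclosed region D:

    ∮_C P dx + Q dy = ∬_D (∂Q/∂x - ∂P/∂y) dA.

Here P = -22y, Q = 22x^3 + 22x, so

    ∂Q/∂x = 66x^2 + 22,    ∂P/∂y = -22,
    ∂Q/∂x - ∂P/∂y = 66x^2 + 44.

D is the region 0 ≤ x ≤ 2, 0 ≤ y ≤ 1. Evaluating the double integral:

    ∬_D (66x^2 + 44) dA = ∫_0^{2} ∫_0^{1} (66x^2 + 44) dy dx.

Inner (y from 0 to 1): 66x^2 + 44.
Outer (x from 0 to 2): 264.

Therefore ∮_C P dx + Q dy = 264.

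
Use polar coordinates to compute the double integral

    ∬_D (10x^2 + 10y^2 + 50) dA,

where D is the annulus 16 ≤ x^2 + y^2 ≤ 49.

The region D is 4 ≤ r ≤ 7, 0 ≤ θ ≤ 2π in polar coordinates, where x = r cos(θ), y = r sin(θ), and dA = r dr dθ.

Under the substitution, the integrand becomes 10r^2 + 50, so

    ∬_D (10x^2 + 10y^2 + 50) dA = ∫_{0}^{2π} ∫_{4}^{7} (10r^2 + 50) · r dr dθ.

Inner integral (in r): ∫_{4}^{7} (10r^2 + 50) · r dr = 12375/2.

Outer integral (in θ): ∫_{0}^{2π} (12375/2) dθ = 12375π.

Therefore ∬_D (10x^2 + 10y^2 + 50) dA = 12375π.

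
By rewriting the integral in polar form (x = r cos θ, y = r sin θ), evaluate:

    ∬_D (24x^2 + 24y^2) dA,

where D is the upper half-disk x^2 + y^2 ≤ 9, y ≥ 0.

The region D is 0 ≤ r ≤ 3, 0 ≤ θ ≤ π in polar coordinates, where x = r cos(θ), y = r sin(θ), and dA = r dr dθ.

Under the substitution, the integrand becomes 24r^2, so

    ∬_D (24x^2 + 24y^2) dA = ∫_{0}^{π} ∫_{0}^{3} (24r^2) · r dr dθ.

Inner integral (in r): ∫_{0}^{3} (24r^2) · r dr = 486.

Outer integral (in θ): ∫_{0}^{π} (486) dθ = 486π.

Therefore ∬_D (24x^2 + 24y^2) dA = 486π.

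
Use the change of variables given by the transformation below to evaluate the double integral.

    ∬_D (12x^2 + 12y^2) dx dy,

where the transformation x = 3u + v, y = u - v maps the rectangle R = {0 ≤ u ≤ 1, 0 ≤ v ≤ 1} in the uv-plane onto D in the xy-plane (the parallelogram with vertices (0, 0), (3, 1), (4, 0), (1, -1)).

Compute the Jacobian determinant of (x, y) with respect to (u, v):

    ∂(x,y)/∂(u,v) = | 3  1 | = (3)(-1) - (1)(1) = -4.
                   | 1  -1 |

Its absolute value is |J| = 4 (the area scaling factor).

Substituting x = 3u + v, y = u - v into the integrand,

    12x^2 + 12y^2 → 120u^2 + 48u v + 24v^2,

so the integral becomes

    ∬_R (120u^2 + 48u v + 24v^2) · |J| du dv = ∫_0^1 ∫_0^1 (480u^2 + 192u v + 96v^2) dv du.

Inner (v): 480u^2 + 96u + 32.
Outer (u): 240.

Therefore ∬_D (12x^2 + 12y^2) dx dy = 240.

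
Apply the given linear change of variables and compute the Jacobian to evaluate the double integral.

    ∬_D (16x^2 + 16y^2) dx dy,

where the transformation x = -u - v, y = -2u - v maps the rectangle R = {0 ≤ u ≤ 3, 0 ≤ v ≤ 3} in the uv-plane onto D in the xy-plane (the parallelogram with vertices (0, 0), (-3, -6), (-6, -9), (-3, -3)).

Compute the Jacobian determinant of (x, y) with respect to (u, v):

    ∂(x,y)/∂(u,v) = | -1  -1 | = (-1)(-1) - (-1)(-2) = -1.
                   | -2  -1 |

Its absolute value is |J| = 1 (the area scaling factor).

Substituting x = -u - v, y = -2u - v into the integrand,

    16x^2 + 16y^2 → 80u^2 + 96u v + 32v^2,

so the integral becomes

    ∬_R (80u^2 + 96u v + 32v^2) · |J| du dv = ∫_0^3 ∫_0^3 (80u^2 + 96u v + 32v^2) dv du.

Inner (v): 240u^2 + 432u + 288.
Outer (u): 4968.

Therefore ∬_D (16x^2 + 16y^2) dx dy = 4968.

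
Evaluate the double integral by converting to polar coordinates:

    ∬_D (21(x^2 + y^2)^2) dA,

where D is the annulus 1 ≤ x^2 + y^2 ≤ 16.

The region D is 1 ≤ r ≤ 4, 0 ≤ θ ≤ 2π in polar coordinates, where x = r cos(θ), y = r sin(θ), and dA = r dr dθ.

Under the substitution, the integrand becomes 21r^4, so

    ∬_D (21(x^2 + y^2)^2) dA = ∫_{0}^{2π} ∫_{1}^{4} (21r^4) · r dr dθ.

Inner integral (in r): ∫_{1}^{4} (21r^4) · r dr = 28665/2.

Outer integral (in θ): ∫_{0}^{2π} (28665/2) dθ = 28665π.

Therefore ∬_D (21(x^2 + y^2)^2) dA = 28665π.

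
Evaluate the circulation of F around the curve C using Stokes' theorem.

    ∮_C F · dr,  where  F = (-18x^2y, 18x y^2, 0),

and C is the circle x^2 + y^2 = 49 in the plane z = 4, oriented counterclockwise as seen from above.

Let S be the flat disk x^2 + y^2 ≤ 49 in the plane z = 4, with upward unit normal n̂ = ẑ. By Stokes' theorem,

    ∮_C F · dr = ∬_S (∇ × F) · n̂ dS = ∬_D (curl F)_z dA,

where D is the disk x^2 + y^2 ≤ 49.

Compute the curl of F = (-18x^2y, 18x y^2, 0):
    (∇ × F)_x = ∂F_z/∂y - ∂F_y/∂z = 0,
    (∇ × F)_y = ∂F_x/∂z - ∂F_z/∂x = 0,
    (∇ × F)_z = ∂F_y/∂x - ∂F_x/∂y = 18x^2 + 18y^2.

On z = 4, (curl F)_z = 18x^2 + 18y^2.

Convert to polar (x = r cos θ, y = r sin θ, dA = r dr dθ); the integrand becomes 18r^2, so

    ∬_D (curl F)_z dA = ∫_0^{2π} ∫_0^{7} (18r^2) · r dr dθ.

Inner (r from 0 to 7): 21609/2.
Outer (θ from 0 to 2π): 21609π.

Therefore ∮_C F · dr = 21609π.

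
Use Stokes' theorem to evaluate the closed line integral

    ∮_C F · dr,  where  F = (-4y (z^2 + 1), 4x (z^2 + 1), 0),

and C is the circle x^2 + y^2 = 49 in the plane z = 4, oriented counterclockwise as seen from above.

Let S be the flat disk x^2 + y^2 ≤ 49 in the plane z = 4, with upward unit normal n̂ = ẑ. By Stokes' theorem,

    ∮_C F · dr = ∬_S (∇ × F) · n̂ dS = ∬_D (curl F)_z dA,

where D is the disk x^2 + y^2 ≤ 49.

Compute the curl of F = (-4y (z^2 + 1), 4x (z^2 + 1), 0):
    (∇ × F)_x = ∂F_z/∂y - ∂F_y/∂z = -8x z,
    (∇ × F)_y = ∂F_x/∂z - ∂F_z/∂x = -8y z,
    (∇ × F)_z = ∂F_y/∂x - ∂F_x/∂y = 8z^2 + 8.

On z = 4, (curl F)_z = 136.

Convert to polar (x = r cos θ, y = r sin θ, dA = r dr dθ); the integrand becomes 136, so

    ∬_D (curl F)_z dA = ∫_0^{2π} ∫_0^{7} (136) · r dr dθ.

Inner (r from 0 to 7): 3332.
Outer (θ from 0 to 2π): 6664π.

Therefore ∮_C F · dr = 6664π.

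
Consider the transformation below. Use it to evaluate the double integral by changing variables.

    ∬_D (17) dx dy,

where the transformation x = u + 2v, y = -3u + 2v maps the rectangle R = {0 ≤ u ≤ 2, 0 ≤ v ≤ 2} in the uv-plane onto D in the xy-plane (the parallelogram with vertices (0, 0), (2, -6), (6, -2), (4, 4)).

Compute the Jacobian determinant of (x, y) with respect to (u, v):

    ∂(x,y)/∂(u,v) = | 1  2 | = (1)(2) - (2)(-3) = 8.
                   | -3  2 |

Its absolute value is |J| = 8 (the area scaling factor).

Substituting x = u + 2v, y = -3u + 2v into the integrand,

    17 → 17,

so the integral becomes

    ∬_R (17) · |J| du dv = ∫_0^2 ∫_0^2 (136) dv du.

Inner (v): 272.
Outer (u): 544.

Therefore ∬_D (17) dx dy = 544.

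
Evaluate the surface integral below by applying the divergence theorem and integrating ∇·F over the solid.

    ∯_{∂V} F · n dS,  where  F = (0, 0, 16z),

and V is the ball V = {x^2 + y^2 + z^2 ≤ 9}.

By the divergence theorem,

    ∯_{∂V} F · n dS = ∭_V (∇ · F) dV.

Compute the divergence:
    ∇ · F = ∂F_x/∂x + ∂F_y/∂y + ∂F_z/∂z = 0 + 0 + 16 = 16.

In spherical coordinates, x = ρ sin(φ) cos(θ), y = ρ sin(φ) sin(θ), z = ρ cos(φ), dV = ρ^2 sin(φ) dρ dφ dθ, with 0 ≤ ρ ≤ 3, 0 ≤ φ ≤ π, 0 ≤ θ ≤ 2π.

The integrand, after substitution and multiplying by the volume element, becomes (16) · ρ^2 sin(φ), so

    ∭_V (∇·F) dV = ∫_0^{2π} ∫_0^{π} ∫_0^{3} (16) · ρ^2 sin(φ) dρ dφ dθ.

Inner (ρ from 0 to 3): 144sin(φ).
Middle (φ from 0 to π): 288.
Outer (θ from 0 to 2π): 576π.

Therefore ∯_{∂V} F · n dS = 576π.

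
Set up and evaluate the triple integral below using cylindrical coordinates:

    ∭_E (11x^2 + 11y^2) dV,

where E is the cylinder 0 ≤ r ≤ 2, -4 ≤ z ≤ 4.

In cylindrical coordinates, x = r cos(θ), y = r sin(θ), z = z, and dV = r dr dθ dz.

The integrand becomes 11r^2, so

    ∭_E (11x^2 + 11y^2) dV = ∫_{0}^{2π} ∫_{0}^{2} ∫_{-4}^{4} (11r^2) · r dz dr dθ.

Inner (z): 88r^3.
Middle (r from 0 to 2): 352.
Outer (θ): 704π.

Therefore the triple integral equals 704π.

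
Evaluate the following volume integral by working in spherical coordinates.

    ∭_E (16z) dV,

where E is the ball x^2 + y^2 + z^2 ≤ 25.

In spherical coordinates, x = ρ sin(φ) cos(θ), y = ρ sin(φ) sin(θ), z = ρ cos(φ), and dV = ρ^2 sin(φ) dρ dφ dθ.

The integrand becomes 16ρ cos(φ), so

    ∭_E (16z) dV = ∫_{0}^{2π} ∫_{0}^{π} ∫_{0}^{5} (16ρ cos(φ)) · ρ^2 sin(φ) dρ dφ dθ.

Inner (ρ): 1250sin(2φ).
Middle (φ): 0.
Outer (θ): 0.

Therefore the triple integral equals 0.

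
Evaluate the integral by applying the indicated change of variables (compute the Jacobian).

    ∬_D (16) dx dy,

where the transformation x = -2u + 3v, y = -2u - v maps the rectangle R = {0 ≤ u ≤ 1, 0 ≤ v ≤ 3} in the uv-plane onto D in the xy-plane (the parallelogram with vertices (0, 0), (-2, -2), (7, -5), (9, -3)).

Compute the Jacobian determinant of (x, y) with respect to (u, v):

    ∂(x,y)/∂(u,v) = | -2  3 | = (-2)(-1) - (3)(-2) = 8.
                   | -2  -1 |

Its absolute value is |J| = 8 (the area scaling factor).

Substituting x = -2u + 3v, y = -2u - v into the integrand,

    16 → 16,

so the integral becomes

    ∬_R (16) · |J| du dv = ∫_0^1 ∫_0^3 (128) dv du.

Inner (v): 384.
Outer (u): 384.

Therefore ∬_D (16) dx dy = 384.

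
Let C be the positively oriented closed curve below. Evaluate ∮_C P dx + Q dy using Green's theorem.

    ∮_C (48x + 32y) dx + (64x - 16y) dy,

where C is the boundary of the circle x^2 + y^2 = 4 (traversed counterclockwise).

Green's theorem converts the closed line integral into a double integral over the enclosed region D:

    ∮_C P dx + Q dy = ∬_D (∂Q/∂x - ∂P/∂y) dA.

Here P = 48x + 32y, Q = 64x - 16y, so

    ∂Q/∂x = 64,    ∂P/∂y = 32,
    ∂Q/∂x - ∂P/∂y = 32.

D is the region x^2 + y^2 ≤ 4. Evaluating the double integral:

In polar coordinates (x = r cos θ, y = r sin θ, dA = r dr dθ) the integrand becomes 32, so

    ∬_D (32) dA = ∫_0^{2π} ∫_0^{2} (32) · r dr dθ.

Inner (r from 0 to 2): 64.
Outer (θ from 0 to 2π): 128π.

Therefore ∮_C P dx + Q dy = 128π.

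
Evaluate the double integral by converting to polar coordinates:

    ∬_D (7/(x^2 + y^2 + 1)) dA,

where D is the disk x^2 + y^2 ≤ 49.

The region D is 0 ≤ r ≤ 7, 0 ≤ θ ≤ 2π in polar coordinates, where x = r cos(θ), y = r sin(θ), and dA = r dr dθ.

Under the substitution, the integrand becomes 7/(r^2 + 1), so

    ∬_D (7/(x^2 + y^2 + 1)) dA = ∫_{0}^{2π} ∫_{0}^{7} (7/(r^2 + 1)) · r dr dθ.

Inner integral (in r): ∫_{0}^{7} (7/(r^2 + 1)) · r dr = 7log(50)/2.

Outer integral (in θ): ∫_{0}^{2π} (7log(50)/2) dθ = 7π log(50).

Therefore ∬_D (7/(x^2 + y^2 + 1)) dA = 7π log(50).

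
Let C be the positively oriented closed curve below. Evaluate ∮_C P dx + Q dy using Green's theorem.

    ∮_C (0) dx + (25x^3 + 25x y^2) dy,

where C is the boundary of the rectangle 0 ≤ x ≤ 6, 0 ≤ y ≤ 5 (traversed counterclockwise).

Green's theorem converts the closed line integral into a double integral over the enclosed region D:

    ∮_C P dx + Q dy = ∬_D (∂Q/∂x - ∂P/∂y) dA.

Here P = 0, Q = 25x^3 + 25x y^2, so

    ∂Q/∂x = 75x^2 + 25y^2,    ∂P/∂y = 0,
    ∂Q/∂x - ∂P/∂y = 75x^2 + 25y^2.

D is the region 0 ≤ x ≤ 6, 0 ≤ y ≤ 5. Evaluating the double integral:

    ∬_D (75x^2 + 25y^2) dA = ∫_0^{6} ∫_0^{5} (75x^2 + 25y^2) dy dx.

Inner (y from 0 to 5): 375x^2 + 3125/3.
Outer (x from 0 to 6): 33250.

Therefore ∮_C P dx + Q dy = 33250.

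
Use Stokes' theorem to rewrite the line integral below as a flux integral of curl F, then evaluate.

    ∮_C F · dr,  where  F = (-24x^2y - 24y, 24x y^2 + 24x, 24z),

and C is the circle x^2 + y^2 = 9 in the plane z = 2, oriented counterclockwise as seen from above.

Let S be the flat disk x^2 + y^2 ≤ 9 in the plane z = 2, with upward unit normal n̂ = ẑ. By Stokes' theorem,

    ∮_C F · dr = ∬_S (∇ × F) · n̂ dS = ∬_D (curl F)_z dA,

where D is the disk x^2 + y^2 ≤ 9.

Compute the curl of F = (-24x^2y - 24y, 24x y^2 + 24x, 24z):
    (∇ × F)_x = ∂F_z/∂y - ∂F_y/∂z = 0,
    (∇ × F)_y = ∂F_x/∂z - ∂F_z/∂x = 0,
    (∇ × F)_z = ∂F_y/∂x - ∂F_x/∂y = 24x^2 + 24y^2 + 48.

On z = 2, (curl F)_z = 24x^2 + 24y^2 + 48.

Convert to polar (x = r cos θ, y = r sin θ, dA = r dr dθ); the integrand becomes 24r^2 + 48, so

    ∬_D (curl F)_z dA = ∫_0^{2π} ∫_0^{3} (24r^2 + 48) · r dr dθ.

Inner (r from 0 to 3): 702.
Outer (θ from 0 to 2π): 1404π.

Therefore ∮_C F · dr = 1404π.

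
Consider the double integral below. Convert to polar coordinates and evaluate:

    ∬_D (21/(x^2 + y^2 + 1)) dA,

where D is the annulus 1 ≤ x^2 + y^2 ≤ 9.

The region D is 1 ≤ r ≤ 3, 0 ≤ θ ≤ 2π in polar coordinates, where x = r cos(θ), y = r sin(θ), and dA = r dr dθ.

Under the substitution, the integrand becomes 21/(r^2 + 1), so

    ∬_D (21/(x^2 + y^2 + 1)) dA = ∫_{0}^{2π} ∫_{1}^{3} (21/(r^2 + 1)) · r dr dθ.

Inner integral (in r): ∫_{1}^{3} (21/(r^2 + 1)) · r dr = 21log(5)/2.

Outer integral (in θ): ∫_{0}^{2π} (21log(5)/2) dθ = 21π log(5).

Therefore ∬_D (21/(x^2 + y^2 + 1)) dA = 21π log(5).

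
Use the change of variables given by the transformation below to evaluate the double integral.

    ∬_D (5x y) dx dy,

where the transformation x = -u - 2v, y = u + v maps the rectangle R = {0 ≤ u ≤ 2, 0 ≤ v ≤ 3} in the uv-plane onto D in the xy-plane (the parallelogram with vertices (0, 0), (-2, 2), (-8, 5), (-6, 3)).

Compute the Jacobian determinant of (x, y) with respect to (u, v):

    ∂(x,y)/∂(u,v) = | -1  -2 | = (-1)(1) - (-2)(1) = 1.
                   | 1  1 |

Its absolute value is |J| = 1 (the area scaling factor).

Substituting x = -u - 2v, y = u + v into the integrand,

    5x y → -5u^2 - 15u v - 10v^2,

so the integral becomes

    ∬_R (-5u^2 - 15u v - 10v^2) · |J| du dv = ∫_0^2 ∫_0^3 (-5u^2 - 15u v - 10v^2) dv du.

Inner (v): -15u^2 - 135u/2 - 90.
Outer (u): -355.

Therefore ∬_D (5x y) dx dy = -355.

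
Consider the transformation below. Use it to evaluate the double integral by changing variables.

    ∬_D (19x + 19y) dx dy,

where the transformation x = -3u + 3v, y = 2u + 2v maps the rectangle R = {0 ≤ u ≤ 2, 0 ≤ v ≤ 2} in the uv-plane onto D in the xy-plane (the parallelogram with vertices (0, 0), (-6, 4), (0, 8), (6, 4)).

Compute the Jacobian determinant of (x, y) with respect to (u, v):

    ∂(x,y)/∂(u,v) = | -3  3 | = (-3)(2) - (3)(2) = -12.
                   | 2  2 |

Its absolute value is |J| = 12 (the area scaling factor).

Substituting x = -3u + 3v, y = 2u + 2v into the integrand,

    19x + 19y → -19u + 95v,

so the integral becomes

    ∬_R (-19u + 95v) · |J| du dv = ∫_0^2 ∫_0^2 (-228u + 1140v) dv du.

Inner (v): 2280 - 456u.
Outer (u): 3648.

Therefore ∬_D (19x + 19y) dx dy = 3648.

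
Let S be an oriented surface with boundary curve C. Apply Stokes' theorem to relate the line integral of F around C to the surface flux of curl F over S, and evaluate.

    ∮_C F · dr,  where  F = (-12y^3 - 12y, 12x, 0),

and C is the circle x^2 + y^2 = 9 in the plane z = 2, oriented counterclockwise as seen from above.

Let S be the flat disk x^2 + y^2 ≤ 9 in the plane z = 2, with upward unit normal n̂ = ẑ. By Stokes' theorem,

    ∮_C F · dr = ∬_S (∇ × F) · n̂ dS = ∬_D (curl F)_z dA,

where D is the disk x^2 + y^2 ≤ 9.

Compute the curl of F = (-12y^3 - 12y, 12x, 0):
    (∇ × F)_x = ∂F_z/∂y - ∂F_y/∂z = 0,
    (∇ × F)_y = ∂F_x/∂z - ∂F_z/∂x = 0,
    (∇ × F)_z = ∂F_y/∂x - ∂F_x/∂y = 36y^2 + 24.

On z = 2, (curl F)_z = 36y^2 + 24.

Convert to polar (x = r cos θ, y = r sin θ, dA = r dr dθ); the integrand becomes 36r^2sin(θ)^2 + 24, so

    ∬_D (curl F)_z dA = ∫_0^{2π} ∫_0^{3} (36r^2sin(θ)^2 + 24) · r dr dθ.

Inner (r from 0 to 3): 729sin(θ)^2 + 108.
Outer (θ from 0 to 2π): 945π.

Therefore ∮_C F · dr = 945π.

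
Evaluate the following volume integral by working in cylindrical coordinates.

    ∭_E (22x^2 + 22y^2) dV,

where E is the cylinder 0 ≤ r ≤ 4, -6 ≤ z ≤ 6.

In cylindrical coordinates, x = r cos(θ), y = r sin(θ), z = z, and dV = r dr dθ dz.

The integrand becomes 22r^2, so

    ∭_E (22x^2 + 22y^2) dV = ∫_{0}^{2π} ∫_{0}^{4} ∫_{-6}^{6} (22r^2) · r dz dr dθ.

Inner (z): 264r^3.
Middle (r from 0 to 4): 16896.
Outer (θ): 33792π.

Therefore the triple integral equals 33792π.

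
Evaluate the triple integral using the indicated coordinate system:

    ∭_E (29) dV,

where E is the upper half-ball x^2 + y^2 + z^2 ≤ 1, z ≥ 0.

In spherical coordinates, x = ρ sin(φ) cos(θ), y = ρ sin(φ) sin(θ), z = ρ cos(φ), and dV = ρ^2 sin(φ) dρ dφ dθ.

The integrand becomes 29, so

    ∭_E (29) dV = ∫_{0}^{2π} ∫_{0}^{π/2} ∫_{0}^{1} (29) · ρ^2 sin(φ) dρ dφ dθ.

Inner (ρ): 29sin(φ)/3.
Middle (φ): 29/3.
Outer (θ): 58π/3.

Therefore the triple integral equals 58π/3.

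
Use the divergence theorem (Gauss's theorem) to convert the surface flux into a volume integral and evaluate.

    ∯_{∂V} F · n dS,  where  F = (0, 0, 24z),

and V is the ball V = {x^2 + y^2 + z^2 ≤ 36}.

By the divergence theorem,

    ∯_{∂V} F · n dS = ∭_V (∇ · F) dV.

Compute the divergence:
    ∇ · F = ∂F_x/∂x + ∂F_y/∂y + ∂F_z/∂z = 0 + 0 + 24 = 24.

In spherical coordinates, x = ρ sin(φ) cos(θ), y = ρ sin(φ) sin(θ), z = ρ cos(φ), dV = ρ^2 sin(φ) dρ dφ dθ, with 0 ≤ ρ ≤ 6, 0 ≤ φ ≤ π, 0 ≤ θ ≤ 2π.

The integrand, after substitution and multiplying by the volume element, becomes (24) · ρ^2 sin(φ), so

    ∭_V (∇·F) dV = ∫_0^{2π} ∫_0^{π} ∫_0^{6} (24) · ρ^2 sin(φ) dρ dφ dθ.

Inner (ρ from 0 to 6): 1728sin(φ).
Middle (φ from 0 to π): 3456.
Outer (θ from 0 to 2π): 6912π.

Therefore ∯_{∂V} F · n dS = 6912π.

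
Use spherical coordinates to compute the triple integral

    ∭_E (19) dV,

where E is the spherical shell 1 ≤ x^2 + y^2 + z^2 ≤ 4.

In spherical coordinates, x = ρ sin(φ) cos(θ), y = ρ sin(φ) sin(θ), z = ρ cos(φ), and dV = ρ^2 sin(φ) dρ dφ dθ.

The integrand becomes 19, so

    ∭_E (19) dV = ∫_{0}^{2π} ∫_{0}^{π} ∫_{1}^{2} (19) · ρ^2 sin(φ) dρ dφ dθ.

Inner (ρ): 133sin(φ)/3.
Middle (φ): 266/3.
Outer (θ): 532π/3.

Therefore the triple integral equals 532π/3.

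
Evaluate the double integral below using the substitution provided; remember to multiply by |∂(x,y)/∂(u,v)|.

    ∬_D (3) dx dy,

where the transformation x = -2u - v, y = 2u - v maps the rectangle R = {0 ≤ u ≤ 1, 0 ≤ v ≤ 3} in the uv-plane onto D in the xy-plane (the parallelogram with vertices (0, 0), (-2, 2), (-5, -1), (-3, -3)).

Compute the Jacobian determinant of (x, y) with respect to (u, v):

    ∂(x,y)/∂(u,v) = | -2  -1 | = (-2)(-1) - (-1)(2) = 4.
                   | 2  -1 |

Its absolute value is |J| = 4 (the area scaling factor).

Substituting x = -2u - v, y = 2u - v into the integrand,

    3 → 3,

so the integral becomes

    ∬_R (3) · |J| du dv = ∫_0^1 ∫_0^3 (12) dv du.

Inner (v): 36.
Outer (u): 36.

Therefore ∬_D (3) dx dy = 36.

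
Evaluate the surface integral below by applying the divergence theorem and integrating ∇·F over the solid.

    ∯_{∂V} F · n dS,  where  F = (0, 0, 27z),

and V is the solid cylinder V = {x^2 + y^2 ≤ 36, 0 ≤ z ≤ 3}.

By the divergence theorem,

    ∯_{∂V} F · n dS = ∭_V (∇ · F) dV.

Compute the divergence:
    ∇ · F = ∂F_x/∂x + ∂F_y/∂y + ∂F_z/∂z = 0 + 0 + 27 = 27.

In cylindrical coordinates, x = r cos(θ), y = r sin(θ), z = z, dV = r dr dθ dz, with 0 ≤ r ≤ 6, 0 ≤ θ ≤ 2π, 0 ≤ z ≤ 3.

The integrand, after substitution and multiplying by the volume element, becomes (27) · r, so

    ∭_V (∇·F) dV = ∫_0^{2π} ∫_0^{6} ∫_0^{3} (27) · r dz dr dθ.

Inner (z from 0 to 3): 81r.
Middle (r from 0 to 6): 1458.
Outer (θ from 0 to 2π): 2916π.

Therefore ∯_{∂V} F · n dS = 2916π.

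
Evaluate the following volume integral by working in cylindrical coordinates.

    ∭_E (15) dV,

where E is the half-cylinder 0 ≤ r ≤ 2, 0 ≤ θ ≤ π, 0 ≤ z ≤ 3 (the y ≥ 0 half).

In cylindrical coordinates, x = r cos(θ), y = r sin(θ), z = z, and dV = r dr dθ dz.

The integrand becomes 15, so

    ∭_E (15) dV = ∫_{0}^{π} ∫_{0}^{2} ∫_{0}^{3} (15) · r dz dr dθ.

Inner (z): 45r.
Middle (r from 0 to 2): 90.
Outer (θ): 90π.

Therefore the triple integral equals 90π.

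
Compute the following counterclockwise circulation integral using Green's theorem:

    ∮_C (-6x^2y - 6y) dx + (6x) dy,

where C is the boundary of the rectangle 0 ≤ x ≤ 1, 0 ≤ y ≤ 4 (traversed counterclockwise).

Green's theorem converts the closed line integral into a double integral over the enclosed region D:

    ∮_C P dx + Q dy = ∬_D (∂Q/∂x - ∂P/∂y) dA.

Here P = -6x^2y - 6y, Q = 6x, so

    ∂Q/∂x = 6,    ∂P/∂y = -6x^2 - 6,
    ∂Q/∂x - ∂P/∂y = 6x^2 + 12.

D is the region 0 ≤ x ≤ 1, 0 ≤ y ≤ 4. Evaluating the double integral:

    ∬_D (6x^2 + 12) dA = ∫_0^{1} ∫_0^{4} (6x^2 + 12) dy dx.

Inner (y from 0 to 4): 24x^2 + 48.
Outer (x from 0 to 1): 56.

Therefore ∮_C P dx + Q dy = 56.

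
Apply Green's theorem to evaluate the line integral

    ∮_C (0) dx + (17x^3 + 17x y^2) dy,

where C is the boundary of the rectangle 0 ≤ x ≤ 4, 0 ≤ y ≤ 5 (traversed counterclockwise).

Green's theorem converts the closed line integral into a double integral over the enclosed region D:

    ∮_C P dx + Q dy = ∬_D (∂Q/∂x - ∂P/∂y) dA.

Here P = 0, Q = 17x^3 + 17x y^2, so

    ∂Q/∂x = 51x^2 + 17y^2,    ∂P/∂y = 0,
    ∂Q/∂x - ∂P/∂y = 51x^2 + 17y^2.

D is the region 0 ≤ x ≤ 4, 0 ≤ y ≤ 5. Evaluating the double integral:

    ∬_D (51x^2 + 17y^2) dA = ∫_0^{4} ∫_0^{5} (51x^2 + 17y^2) dy dx.

Inner (y from 0 to 5): 255x^2 + 2125/3.
Outer (x from 0 to 4): 24820/3.

Therefore ∮_C P dx + Q dy = 24820/3.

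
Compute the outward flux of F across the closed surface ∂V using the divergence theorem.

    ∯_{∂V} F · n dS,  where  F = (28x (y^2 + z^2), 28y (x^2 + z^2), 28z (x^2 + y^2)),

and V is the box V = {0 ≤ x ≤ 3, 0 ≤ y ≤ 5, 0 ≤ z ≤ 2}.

By the divergence theorem,

    ∯_{∂V} F · n dS = ∭_V (∇ · F) dV.

Compute the divergence:
    ∇ · F = ∂F_x/∂x + ∂F_y/∂y + ∂F_z/∂z = 28y^2 + 28z^2 + 28x^2 + 28z^2 + 28x^2 + 28y^2 = 56x^2 + 56y^2 + 56z^2.

V is a rectangular box, so dV = dx dy dz with 0 ≤ x ≤ 3, 0 ≤ y ≤ 5, 0 ≤ z ≤ 2.

Integrate (56x^2 + 56y^2 + 56z^2) over V as an iterated integral:

    ∭_V (∇·F) dV = ∫_0^{3} ∫_0^{5} ∫_0^{2} (56x^2 + 56y^2 + 56z^2) dz dy dx.

Inner (z from 0 to 2): 112x^2 + 112y^2 + 448/3.
Middle (y from 0 to 5): 560x^2 + 16240/3.
Outer (x from 0 to 3): 21280.

Therefore ∯_{∂V} F · n dS = 21280.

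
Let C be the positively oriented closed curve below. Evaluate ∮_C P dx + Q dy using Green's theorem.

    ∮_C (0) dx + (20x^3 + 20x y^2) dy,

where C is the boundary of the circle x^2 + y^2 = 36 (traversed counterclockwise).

Green's theorem converts the closed line integral into a double integral over the enclosed region D:

    ∮_C P dx + Q dy = ∬_D (∂Q/∂x - ∂P/∂y) dA.

Here P = 0, Q = 20x^3 + 20x y^2, so

    ∂Q/∂x = 60x^2 + 20y^2,    ∂P/∂y = 0,
    ∂Q/∂x - ∂P/∂y = 60x^2 + 20y^2.

D is the region x^2 + y^2 ≤ 36. Evaluating the double integral:

In polar coordinates (x = r cos θ, y = r sin θ, dA = r dr dθ) the integrand becomes 20r^2(cos(2θ) + 2), so

    ∬_D (60x^2 + 20y^2) dA = ∫_0^{2π} ∫_0^{6} (20r^2(cos(2θ) + 2)) · r dr dθ.

Inner (r from 0 to 6): 6480cos(2θ) + 12960.
Outer (θ from 0 to 2π): 25920π.

Therefore ∮_C P dx + Q dy = 25920π.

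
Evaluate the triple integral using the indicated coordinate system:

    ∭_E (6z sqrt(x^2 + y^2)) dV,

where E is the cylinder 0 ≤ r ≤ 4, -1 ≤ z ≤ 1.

In cylindrical coordinates, x = r cos(θ), y = r sin(θ), z = z, and dV = r dr dθ dz.

The integrand becomes 6r z, so

    ∭_E (6z sqrt(x^2 + y^2)) dV = ∫_{0}^{2π} ∫_{0}^{4} ∫_{-1}^{1} (6r z) · r dz dr dθ.

Inner (z): 0.
Middle (r from 0 to 4): 0.
Outer (θ): 0.

Therefore the triple integral equals 0.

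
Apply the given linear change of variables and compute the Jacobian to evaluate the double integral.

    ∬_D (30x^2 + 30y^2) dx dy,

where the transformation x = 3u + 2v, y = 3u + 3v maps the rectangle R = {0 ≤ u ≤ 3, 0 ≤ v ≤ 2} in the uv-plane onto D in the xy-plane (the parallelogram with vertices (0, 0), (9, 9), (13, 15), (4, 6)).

Compute the Jacobian determinant of (x, y) with respect to (u, v):

    ∂(x,y)/∂(u,v) = | 3  2 | = (3)(3) - (2)(3) = 3.
                   | 3  3 |

Its absolute value is |J| = 3 (the area scaling factor).

Substituting x = 3u + 2v, y = 3u + 3v into the integrand,

    30x^2 + 30y^2 → 540u^2 + 900u v + 390v^2,

so the integral becomes

    ∬_R (540u^2 + 900u v + 390v^2) · |J| du dv = ∫_0^3 ∫_0^2 (1620u^2 + 2700u v + 1170v^2) dv du.

Inner (v): 3240u^2 + 5400u + 3120.
Outer (u): 62820.

Therefore ∬_D (30x^2 + 30y^2) dx dy = 62820.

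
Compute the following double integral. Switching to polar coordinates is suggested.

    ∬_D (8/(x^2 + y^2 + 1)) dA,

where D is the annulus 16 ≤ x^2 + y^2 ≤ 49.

The region D is 4 ≤ r ≤ 7, 0 ≤ θ ≤ 2π in polar coordinates, where x = r cos(θ), y = r sin(θ), and dA = r dr dθ.

Under the substitution, the integrand becomes 8/(r^2 + 1), so

    ∬_D (8/(x^2 + y^2 + 1)) dA = ∫_{0}^{2π} ∫_{4}^{7} (8/(r^2 + 1)) · r dr dθ.

Inner integral (in r): ∫_{4}^{7} (8/(r^2 + 1)) · r dr = log(6250000/83521).

Outer integral (in θ): ∫_{0}^{2π} (log(6250000/83521)) dθ = log((6250000/83521)^(2π)).

Therefore ∬_D (8/(x^2 + y^2 + 1)) dA = log((6250000/83521)^(2π)).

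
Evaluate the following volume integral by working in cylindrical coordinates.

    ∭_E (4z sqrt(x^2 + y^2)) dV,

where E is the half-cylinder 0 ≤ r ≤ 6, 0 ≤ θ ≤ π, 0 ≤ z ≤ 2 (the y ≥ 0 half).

In cylindrical coordinates, x = r cos(θ), y = r sin(θ), z = z, and dV = r dr dθ dz.

The integrand becomes 4r z, so

    ∭_E (4z sqrt(x^2 + y^2)) dV = ∫_{0}^{π} ∫_{0}^{6} ∫_{0}^{2} (4r z) · r dz dr dθ.

Inner (z): 8r^2.
Middle (r from 0 to 6): 576.
Outer (θ): 576π.

Therefore the triple integral equals 576π.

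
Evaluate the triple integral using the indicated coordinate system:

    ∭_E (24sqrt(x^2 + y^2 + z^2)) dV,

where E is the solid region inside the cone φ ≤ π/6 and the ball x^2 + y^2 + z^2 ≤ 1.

In spherical coordinates, x = ρ sin(φ) cos(θ), y = ρ sin(φ) sin(θ), z = ρ cos(φ), and dV = ρ^2 sin(φ) dρ dφ dθ.

The integrand becomes 24ρ, so

    ∭_E (24sqrt(x^2 + y^2 + z^2)) dV = ∫_{0}^{2π} ∫_{0}^{π/6} ∫_{0}^{1} (24ρ) · ρ^2 sin(φ) dρ dφ dθ.

Inner (ρ): 6sin(φ).
Middle (φ): 6 - 3sqrt(3).
Outer (θ): 6π (2 - sqrt(3)).

Therefore the triple integral equals 6π (2 - sqrt(3)).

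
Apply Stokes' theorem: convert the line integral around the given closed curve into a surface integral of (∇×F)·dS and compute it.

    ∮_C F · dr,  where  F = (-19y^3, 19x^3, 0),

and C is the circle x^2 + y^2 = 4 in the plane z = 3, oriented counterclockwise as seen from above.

Let S be the flat disk x^2 + y^2 ≤ 4 in the plane z = 3, with upward unit normal n̂ = ẑ. By Stokes' theorem,

    ∮_C F · dr = ∬_S (∇ × F) · n̂ dS = ∬_D (curl F)_z dA,

where D is the disk x^2 + y^2 ≤ 4.

Compute the curl of F = (-19y^3, 19x^3, 0):
    (∇ × F)_x = ∂F_z/∂y - ∂F_y/∂z = 0,
    (∇ × F)_y = ∂F_x/∂z - ∂F_z/∂x = 0,
    (∇ × F)_z = ∂F_y/∂x - ∂F_x/∂y = 57x^2 + 57y^2.

On z = 3, (curl F)_z = 57x^2 + 57y^2.

Convert to polar (x = r cos θ, y = r sin θ, dA = r dr dθ); the integrand becomes 57r^2, so

    ∬_D (curl F)_z dA = ∫_0^{2π} ∫_0^{2} (57r^2) · r dr dθ.

Inner (r from 0 to 2): 228.
Outer (θ from 0 to 2π): 456π.

Therefore ∮_C F · dr = 456π.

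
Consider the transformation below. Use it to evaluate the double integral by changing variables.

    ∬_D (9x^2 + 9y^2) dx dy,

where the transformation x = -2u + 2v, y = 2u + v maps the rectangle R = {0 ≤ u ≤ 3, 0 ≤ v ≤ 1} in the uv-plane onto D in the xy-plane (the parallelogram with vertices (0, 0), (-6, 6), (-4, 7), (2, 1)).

Compute the Jacobian determinant of (x, y) with respect to (u, v):

    ∂(x,y)/∂(u,v) = | -2  2 | = (-2)(1) - (2)(2) = -6.
                   | 2  1 |

Its absolute value is |J| = 6 (the area scaling factor).

Substituting x = -2u + 2v, y = 2u + v into the integrand,

    9x^2 + 9y^2 → 72u^2 - 36u v + 45v^2,

so the integral becomes

    ∬_R (72u^2 - 36u v + 45v^2) · |J| du dv = ∫_0^3 ∫_0^1 (432u^2 - 216u v + 270v^2) dv du.

Inner (v): 432u^2 - 108u + 90.
Outer (u): 3672.

Therefore ∬_D (9x^2 + 9y^2) dx dy = 3672.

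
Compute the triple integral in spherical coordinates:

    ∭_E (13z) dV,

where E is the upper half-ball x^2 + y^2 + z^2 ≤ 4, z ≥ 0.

In spherical coordinates, x = ρ sin(φ) cos(θ), y = ρ sin(φ) sin(θ), z = ρ cos(φ), and dV = ρ^2 sin(φ) dρ dφ dθ.

The integrand becomes 13ρ cos(φ), so

    ∭_E (13z) dV = ∫_{0}^{2π} ∫_{0}^{π/2} ∫_{0}^{2} (13ρ cos(φ)) · ρ^2 sin(φ) dρ dφ dθ.

Inner (ρ): 26sin(2φ).
Middle (φ): 26.
Outer (θ): 52π.

Therefore the triple integral equals 52π.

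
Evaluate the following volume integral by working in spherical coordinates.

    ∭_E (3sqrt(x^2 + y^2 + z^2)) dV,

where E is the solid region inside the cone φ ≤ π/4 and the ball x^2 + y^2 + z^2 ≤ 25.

In spherical coordinates, x = ρ sin(φ) cos(θ), y = ρ sin(φ) sin(θ), z = ρ cos(φ), and dV = ρ^2 sin(φ) dρ dφ dθ.

The integrand becomes 3ρ, so

    ∭_E (3sqrt(x^2 + y^2 + z^2)) dV = ∫_{0}^{2π} ∫_{0}^{π/4} ∫_{0}^{5} (3ρ) · ρ^2 sin(φ) dρ dφ dθ.

Inner (ρ): 1875sin(φ)/4.
Middle (φ): 1875/4 - 1875sqrt(2)/8.
Outer (θ): 1875π (2 - sqrt(2))/4.

Therefore the triple integral equals 1875π (2 - sqrt(2))/4.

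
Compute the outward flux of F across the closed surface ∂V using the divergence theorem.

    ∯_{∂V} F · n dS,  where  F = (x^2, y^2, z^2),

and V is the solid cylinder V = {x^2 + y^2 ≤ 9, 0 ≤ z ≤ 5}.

By the divergence theorem,

    ∯_{∂V} F · n dS = ∭_V (∇ · F) dV.

Compute the divergence:
    ∇ · F = ∂F_x/∂x + ∂F_y/∂y + ∂F_z/∂z = 2x + 2y + 2z.

In cylindrical coordinates, x = r cos(θ), y = r sin(θ), z = z, dV = r dr dθ dz, with 0 ≤ r ≤ 3, 0 ≤ θ ≤ 2π, 0 ≤ z ≤ 5.

The integrand, after substitution and multiplying by the volume element, becomes (2sqrt(2)r sin(θ + π/4) + 2z) · r, so

    ∭_V (∇·F) dV = ∫_0^{2π} ∫_0^{3} ∫_0^{5} (2sqrt(2)r sin(θ + π/4) + 2z) · r dz dr dθ.

Inner (z from 0 to 5): 5r (2sqrt(2)r sin(θ + π/4) + 5).
Middle (r from 0 to 3): 90sqrt(2)sin(θ + π/4) + 225/2.
Outer (θ from 0 to 2π): 225π.

Therefore ∯_{∂V} F · n dS = 225π.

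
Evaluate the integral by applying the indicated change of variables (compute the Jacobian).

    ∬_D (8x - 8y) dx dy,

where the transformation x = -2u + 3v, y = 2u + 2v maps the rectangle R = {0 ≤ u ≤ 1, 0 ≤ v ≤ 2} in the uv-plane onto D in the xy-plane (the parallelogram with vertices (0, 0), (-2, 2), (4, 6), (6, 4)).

Compute the Jacobian determinant of (x, y) with respect to (u, v):

    ∂(x,y)/∂(u,v) = | -2  3 | = (-2)(2) - (3)(2) = -10.
                   | 2  2 |

Its absolute value is |J| = 10 (the area scaling factor).

Substituting x = -2u + 3v, y = 2u + 2v into the integrand,

    8x - 8y → -32u + 8v,

so the integral becomes

    ∬_R (-32u + 8v) · |J| du dv = ∫_0^1 ∫_0^2 (-320u + 80v) dv du.

Inner (v): 160 - 640u.
Outer (u): -160.

Therefore ∬_D (8x - 8y) dx dy = -160.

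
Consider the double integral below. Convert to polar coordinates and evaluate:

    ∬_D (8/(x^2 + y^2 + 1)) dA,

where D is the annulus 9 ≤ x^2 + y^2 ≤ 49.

The region D is 3 ≤ r ≤ 7, 0 ≤ θ ≤ 2π in polar coordinates, where x = r cos(θ), y = r sin(θ), and dA = r dr dθ.

Under the substitution, the integrand becomes 8/(r^2 + 1), so

    ∬_D (8/(x^2 + y^2 + 1)) dA = ∫_{0}^{2π} ∫_{3}^{7} (8/(r^2 + 1)) · r dr dθ.

Inner integral (in r): ∫_{3}^{7} (8/(r^2 + 1)) · r dr = log(625).

Outer integral (in θ): ∫_{0}^{2π} (log(625)) dθ = 8π log(5).

Therefore ∬_D (8/(x^2 + y^2 + 1)) dA = 8π log(5).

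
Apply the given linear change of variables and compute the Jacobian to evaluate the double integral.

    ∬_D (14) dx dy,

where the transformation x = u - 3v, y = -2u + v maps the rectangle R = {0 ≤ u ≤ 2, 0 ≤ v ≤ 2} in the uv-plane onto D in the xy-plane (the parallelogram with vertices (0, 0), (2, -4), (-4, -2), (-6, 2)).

Compute the Jacobian determinant of (x, y) with respect to (u, v):

    ∂(x,y)/∂(u,v) = | 1  -3 | = (1)(1) - (-3)(-2) = -5.
                   | -2  1 |

Its absolute value is |J| = 5 (the area scaling factor).

Substituting x = u - 3v, y = -2u + v into the integrand,

    14 → 14,

so the integral becomes

    ∬_R (14) · |J| du dv = ∫_0^2 ∫_0^2 (70) dv du.

Inner (v): 140.
Outer (u): 280.

Therefore ∬_D (14) dx dy = 280.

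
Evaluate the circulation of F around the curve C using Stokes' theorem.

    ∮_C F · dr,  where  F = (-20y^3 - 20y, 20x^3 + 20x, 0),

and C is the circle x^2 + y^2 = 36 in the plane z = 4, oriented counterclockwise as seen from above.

Let S be the flat disk x^2 + y^2 ≤ 36 in the plane z = 4, with upward unit normal n̂ = ẑ. By Stokes' theorem,

    ∮_C F · dr = ∬_S (∇ × F) · n̂ dS = ∬_D (curl F)_z dA,

where D is the disk x^2 + y^2 ≤ 36.

Compute the curl of F = (-20y^3 - 20y, 20x^3 + 20x, 0):
    (∇ × F)_x = ∂F_z/∂y - ∂F_y/∂z = 0,
    (∇ × F)_y = ∂F_x/∂z - ∂F_z/∂x = 0,
    (∇ × F)_z = ∂F_y/∂x - ∂F_x/∂y = 60x^2 + 60y^2 + 40.

On z = 4, (curl F)_z = 60x^2 + 60y^2 + 40.

Convert to polar (x = r cos θ, y = r sin θ, dA = r dr dθ); the integrand becomes 60r^2 + 40, so

    ∬_D (curl F)_z dA = ∫_0^{2π} ∫_0^{6} (60r^2 + 40) · r dr dθ.

Inner (r from 0 to 6): 20160.
Outer (θ from 0 to 2π): 40320π.

Therefore ∮_C F · dr = 40320π.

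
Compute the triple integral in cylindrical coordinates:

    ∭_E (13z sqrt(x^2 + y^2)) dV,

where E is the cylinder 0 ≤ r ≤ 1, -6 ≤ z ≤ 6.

In cylindrical coordinates, x = r cos(θ), y = r sin(θ), z = z, and dV = r dr dθ dz.

The integrand becomes 13r z, so

    ∭_E (13z sqrt(x^2 + y^2)) dV = ∫_{0}^{2π} ∫_{0}^{1} ∫_{-6}^{6} (13r z) · r dz dr dθ.

Inner (z): 0.
Middle (r from 0 to 1): 0.
Outer (θ): 0.

Therefore the triple integral equals 0.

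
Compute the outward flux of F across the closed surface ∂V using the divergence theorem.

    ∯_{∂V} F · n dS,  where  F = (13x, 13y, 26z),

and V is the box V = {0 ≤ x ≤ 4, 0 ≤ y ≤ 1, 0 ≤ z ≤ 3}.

By the divergence theorem,

    ∯_{∂V} F · n dS = ∭_V (∇ · F) dV.

Compute the divergence:
    ∇ · F = ∂F_x/∂x + ∂F_y/∂y + ∂F_z/∂z = 13 + 13 + 26 = 52.

V is a rectangular box, so dV = dx dy dz with 0 ≤ x ≤ 4, 0 ≤ y ≤ 1, 0 ≤ z ≤ 3.

Integrate (52) over V as an iterated integral:

    ∭_V (∇·F) dV = ∫_0^{4} ∫_0^{1} ∫_0^{3} (52) dz dy dx.

Inner (z from 0 to 3): 156.
Middle (y from 0 to 1): 156.
Outer (x from 0 to 4): 624.

Therefore ∯_{∂V} F · n dS = 624.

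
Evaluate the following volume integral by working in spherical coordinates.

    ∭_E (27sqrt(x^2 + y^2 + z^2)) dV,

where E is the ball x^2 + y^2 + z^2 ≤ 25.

In spherical coordinates, x = ρ sin(φ) cos(θ), y = ρ sin(φ) sin(θ), z = ρ cos(φ), and dV = ρ^2 sin(φ) dρ dφ dθ.

The integrand becomes 27ρ, so

    ∭_E (27sqrt(x^2 + y^2 + z^2)) dV = ∫_{0}^{2π} ∫_{0}^{π} ∫_{0}^{5} (27ρ) · ρ^2 sin(φ) dρ dφ dθ.

Inner (ρ): 16875sin(φ)/4.
Middle (φ): 16875/2.
Outer (θ): 16875π.

Therefore the triple integral equals 16875π.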